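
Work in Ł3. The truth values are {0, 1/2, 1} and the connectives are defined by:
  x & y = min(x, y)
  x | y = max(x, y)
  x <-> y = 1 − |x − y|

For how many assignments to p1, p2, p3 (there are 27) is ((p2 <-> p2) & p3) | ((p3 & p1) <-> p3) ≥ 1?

value 1: 24 assignments (counts)
value 1/2: 3 assignments
So 24 of the 27 assignments meet the threshold.

24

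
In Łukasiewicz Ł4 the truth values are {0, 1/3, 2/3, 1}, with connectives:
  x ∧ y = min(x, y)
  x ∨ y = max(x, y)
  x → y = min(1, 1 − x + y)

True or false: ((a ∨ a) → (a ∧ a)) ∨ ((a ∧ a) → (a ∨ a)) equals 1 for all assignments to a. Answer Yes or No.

a = 0 ↦ 1
a = 1/3 ↦ 1
a = 2/3 ↦ 1
a = 1 ↦ 1
Every assignment gives a value ≥ 1.

Yes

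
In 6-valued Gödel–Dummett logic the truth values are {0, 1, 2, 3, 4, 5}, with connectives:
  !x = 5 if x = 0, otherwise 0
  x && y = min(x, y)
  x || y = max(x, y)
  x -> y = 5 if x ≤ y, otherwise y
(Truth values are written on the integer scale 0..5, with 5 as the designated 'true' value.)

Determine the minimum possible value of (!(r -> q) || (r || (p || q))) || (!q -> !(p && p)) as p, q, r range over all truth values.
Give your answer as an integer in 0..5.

1

Take p = 1, q = 0, r = 0:
r -> q = 0 -> 0 = 5
!(r -> q) = !5 = 0
p || q = 1 || 0 = 1
r || (p || q) = 0 || 1 = 1
!(r -> q) || (r || (p || q)) = 0 || 1 = 1
!q = !0 = 5
p && p = 1 && 1 = 1
!(p && p) = !1 = 0
!q -> !(p && p) = 5 -> 0 = 0
(!(r -> q) || (r || (p || q))) || (!q -> !(p && p)) = 1 || 0 = 1
No assignment yields a value below 1, so this is the minimum.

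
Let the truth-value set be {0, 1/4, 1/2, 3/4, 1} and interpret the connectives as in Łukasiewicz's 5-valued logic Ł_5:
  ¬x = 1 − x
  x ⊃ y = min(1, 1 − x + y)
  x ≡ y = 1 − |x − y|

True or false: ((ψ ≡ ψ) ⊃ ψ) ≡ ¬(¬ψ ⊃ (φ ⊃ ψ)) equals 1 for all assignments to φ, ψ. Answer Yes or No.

No

Counterexample: take φ = 0, ψ = 1/4.
ψ ≡ ψ = 1/4 ≡ 1/4 = 1
(ψ ≡ ψ) ⊃ ψ = 1 ⊃ 1/4 = 1/4
¬ψ = ¬1/4 = 3/4
φ ⊃ ψ = 0 ⊃ 1/4 = 1
¬ψ ⊃ (φ ⊃ ψ) = 3/4 ⊃ 1 = 1
¬(¬ψ ⊃ (φ ⊃ ψ)) = ¬1 = 0
((ψ ≡ ψ) ⊃ ψ) ≡ ¬(¬ψ ⊃ (φ ⊃ ψ)) = 1/4 ≡ 0 = 3/4
This gives 3/4 ≠ 1.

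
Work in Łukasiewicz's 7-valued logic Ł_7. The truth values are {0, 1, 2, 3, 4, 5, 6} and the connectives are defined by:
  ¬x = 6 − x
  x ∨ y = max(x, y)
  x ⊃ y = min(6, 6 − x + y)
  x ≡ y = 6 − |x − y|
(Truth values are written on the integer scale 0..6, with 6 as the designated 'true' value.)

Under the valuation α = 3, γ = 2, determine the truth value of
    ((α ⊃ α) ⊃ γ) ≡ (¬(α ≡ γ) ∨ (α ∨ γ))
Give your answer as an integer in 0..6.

5

α ⊃ α = 3 ⊃ 3 = 6
(α ⊃ α) ⊃ γ = 6 ⊃ 2 = 2
α ≡ γ = 3 ≡ 2 = 5
¬(α ≡ γ) = ¬5 = 1
α ∨ γ = 3 ∨ 2 = 3
¬(α ≡ γ) ∨ (α ∨ γ) = 1 ∨ 3 = 3
((α ⊃ α) ⊃ γ) ≡ (¬(α ≡ γ) ∨ (α ∨ γ)) = 2 ≡ 3 = 5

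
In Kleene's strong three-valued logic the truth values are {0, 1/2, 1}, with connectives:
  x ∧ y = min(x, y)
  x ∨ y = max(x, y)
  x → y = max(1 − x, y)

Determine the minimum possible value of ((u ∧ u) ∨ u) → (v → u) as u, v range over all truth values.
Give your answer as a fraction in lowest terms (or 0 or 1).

Take u = 1/2, v = 1/2:
u ∧ u = 1/2 ∧ 1/2 = 1/2
(u ∧ u) ∨ u = 1/2 ∨ 1/2 = 1/2
v → u = 1/2 → 1/2 = 1/2
((u ∧ u) ∨ u) → (v → u) = 1/2 → 1/2 = 1/2
No assignment yields a value below 1/2, so this is the minimum.

1/2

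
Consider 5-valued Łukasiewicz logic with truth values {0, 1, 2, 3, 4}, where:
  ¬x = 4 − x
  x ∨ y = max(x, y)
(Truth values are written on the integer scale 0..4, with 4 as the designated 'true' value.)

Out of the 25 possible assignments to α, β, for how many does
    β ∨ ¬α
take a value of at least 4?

9

value 4: 9 assignments (counts)
value 3: 7 assignments
value 2: 5 assignments
value 1: 3 assignments
value 0: 1 assignment
So 9 of the 25 assignments meet the threshold.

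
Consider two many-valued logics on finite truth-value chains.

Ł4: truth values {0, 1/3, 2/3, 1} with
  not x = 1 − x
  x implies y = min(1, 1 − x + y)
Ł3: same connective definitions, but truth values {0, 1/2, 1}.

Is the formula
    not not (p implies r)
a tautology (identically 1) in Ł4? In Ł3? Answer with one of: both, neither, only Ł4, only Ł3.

In Ł4: at p = 1/3, r = 0 the value is 2/3 — not a tautology.
In Ł3: at p = 1/2, r = 0 the value is 1/2 — not a tautology.

neither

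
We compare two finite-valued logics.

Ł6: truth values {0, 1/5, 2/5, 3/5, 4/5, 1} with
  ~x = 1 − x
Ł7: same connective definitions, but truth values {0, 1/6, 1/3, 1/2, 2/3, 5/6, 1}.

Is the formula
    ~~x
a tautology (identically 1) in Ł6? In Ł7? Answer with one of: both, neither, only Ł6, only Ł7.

In Ł6: at x = 0 the value is 0 — not a tautology.
In Ł7: at x = 0 the value is 0 — not a tautology.

neither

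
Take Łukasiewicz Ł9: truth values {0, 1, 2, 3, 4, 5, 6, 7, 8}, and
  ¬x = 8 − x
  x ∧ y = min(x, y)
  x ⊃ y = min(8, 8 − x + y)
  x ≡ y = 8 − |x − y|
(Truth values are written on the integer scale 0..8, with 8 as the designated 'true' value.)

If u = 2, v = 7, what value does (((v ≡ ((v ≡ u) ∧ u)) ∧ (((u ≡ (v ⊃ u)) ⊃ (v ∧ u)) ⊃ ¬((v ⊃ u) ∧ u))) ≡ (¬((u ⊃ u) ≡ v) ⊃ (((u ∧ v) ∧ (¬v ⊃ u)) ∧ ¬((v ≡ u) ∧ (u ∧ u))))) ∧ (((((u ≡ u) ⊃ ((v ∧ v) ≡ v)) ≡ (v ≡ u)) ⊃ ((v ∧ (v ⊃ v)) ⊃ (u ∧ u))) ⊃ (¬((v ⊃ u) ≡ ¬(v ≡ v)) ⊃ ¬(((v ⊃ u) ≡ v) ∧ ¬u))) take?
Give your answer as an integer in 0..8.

v ≡ u = 7 ≡ 2 = 3
(v ≡ u) ∧ u = 3 ∧ 2 = 2
v ≡ ((v ≡ u) ∧ u) = 7 ≡ 2 = 3
v ⊃ u = 7 ⊃ 2 = 3
u ≡ (v ⊃ u) = 2 ≡ 3 = 7
v ∧ u = 7 ∧ 2 = 2
(u ≡ (v ⊃ u)) ⊃ (v ∧ u) = 7 ⊃ 2 = 3
v ⊃ u = 7 ⊃ 2 = 3
(v ⊃ u) ∧ u = 3 ∧ 2 = 2
¬((v ⊃ u) ∧ u) = ¬2 = 6
((u ≡ (v ⊃ u)) ⊃ (v ∧ u)) ⊃ ¬((v ⊃ u) ∧ u) = 3 ⊃ 6 = 8
(v ≡ ((v ≡ u) ∧ u)) ∧ (((u ≡ (v ⊃ u)) ⊃ (v ∧ u)) ⊃ ¬((v ⊃ u) ∧ u)) = 3 ∧ 8 = 3
u ⊃ u = 2 ⊃ 2 = 8
(u ⊃ u) ≡ v = 8 ≡ 7 = 7
¬((u ⊃ u) ≡ v) = ¬7 = 1
u ∧ v = 2 ∧ 7 = 2
¬v = ¬7 = 1
¬v ⊃ u = 1 ⊃ 2 = 8
(u ∧ v) ∧ (¬v ⊃ u) = 2 ∧ 8 = 2
v ≡ u = 7 ≡ 2 = 3
u ∧ u = 2 ∧ 2 = 2
(v ≡ u) ∧ (u ∧ u) = 3 ∧ 2 = 2
¬((v ≡ u) ∧ (u ∧ u)) = ¬2 = 6
((u ∧ v) ∧ (¬v ⊃ u)) ∧ ¬((v ≡ u) ∧ (u ∧ u)) = 2 ∧ 6 = 2
¬((u ⊃ u) ≡ v) ⊃ (((u ∧ v) ∧ (¬v ⊃ u)) ∧ ¬((v ≡ u) ∧ (u ∧ u))) = 1 ⊃ 2 = 8
((v ≡ ((v ≡ u) ∧ u)) ∧ (((u ≡ (v ⊃ u)) ⊃ (v ∧ u)) ⊃ ¬((v ⊃ u) ∧ u))) ≡ (¬((u ⊃ u) ≡ v) ⊃ (((u ∧ v) ∧ (¬v ⊃ u)) ∧ ¬((v ≡ u) ∧ (u ∧ u)))) = 3 ≡ 8 = 3
u ≡ u = 2 ≡ 2 = 8
v ∧ v = 7 ∧ 7 = 7
(v ∧ v) ≡ v = 7 ≡ 7 = 8
(u ≡ u) ⊃ ((v ∧ v) ≡ v) = 8 ⊃ 8 = 8
v ≡ u = 7 ≡ 2 = 3
((u ≡ u) ⊃ ((v ∧ v) ≡ v)) ≡ (v ≡ u) = 8 ≡ 3 = 3
v ⊃ v = 7 ⊃ 7 = 8
v ∧ (v ⊃ v) = 7 ∧ 8 = 7
u ∧ u = 2 ∧ 2 = 2
(v ∧ (v ⊃ v)) ⊃ (u ∧ u) = 7 ⊃ 2 = 3
(((u ≡ u) ⊃ ((v ∧ v) ≡ v)) ≡ (v ≡ u)) ⊃ ((v ∧ (v ⊃ v)) ⊃ (u ∧ u)) = 3 ⊃ 3 = 8
v ⊃ u = 7 ⊃ 2 = 3
v ≡ v = 7 ≡ 7 = 8
¬(v ≡ v) = ¬8 = 0
(v ⊃ u) ≡ ¬(v ≡ v) = 3 ≡ 0 = 5
¬((v ⊃ u) ≡ ¬(v ≡ v)) = ¬5 = 3
v ⊃ u = 7 ⊃ 2 = 3
(v ⊃ u) ≡ v = 3 ≡ 7 = 4
¬u = ¬2 = 6
((v ⊃ u) ≡ v) ∧ ¬u = 4 ∧ 6 = 4
¬(((v ⊃ u) ≡ v) ∧ ¬u) = ¬4 = 4
¬((v ⊃ u) ≡ ¬(v ≡ v)) ⊃ ¬(((v ⊃ u) ≡ v) ∧ ¬u) = 3 ⊃ 4 = 8
((((u ≡ u) ⊃ ((v ∧ v) ≡ v)) ≡ (v ≡ u)) ⊃ ((v ∧ (v ⊃ v)) ⊃ (u ∧ u))) ⊃ (¬((v ⊃ u) ≡ ¬(v ≡ v)) ⊃ ¬(((v ⊃ u) ≡ v) ∧ ¬u)) = 8 ⊃ 8 = 8
(((v ≡ ((v ≡ u) ∧ u)) ∧ (((u ≡ (v ⊃ u)) ⊃ (v ∧ u)) ⊃ ¬((v ⊃ u) ∧ u))) ≡ (¬((u ⊃ u) ≡ v) ⊃ (((u ∧ v) ∧ (¬v ⊃ u)) ∧ ¬((v ≡ u) ∧ (u ∧ u))))) ∧ (((((u ≡ u) ⊃ ((v ∧ v) ≡ v)) ≡ (v ≡ u)) ⊃ ((v ∧ (v ⊃ v)) ⊃ (u ∧ u))) ⊃ (¬((v ⊃ u) ≡ ¬(v ≡ v)) ⊃ ¬(((v ⊃ u) ≡ v) ∧ ¬u))) = 3 ∧ 8 = 3

3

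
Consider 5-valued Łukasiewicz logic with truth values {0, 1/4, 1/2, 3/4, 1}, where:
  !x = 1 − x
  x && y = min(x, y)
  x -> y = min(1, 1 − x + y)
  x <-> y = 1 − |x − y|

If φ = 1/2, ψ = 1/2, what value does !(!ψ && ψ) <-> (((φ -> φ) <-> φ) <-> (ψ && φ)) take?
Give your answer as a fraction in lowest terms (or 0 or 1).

1/2

!ψ = !1/2 = 1/2
!ψ && ψ = 1/2 && 1/2 = 1/2
!(!ψ && ψ) = !1/2 = 1/2
φ -> φ = 1/2 -> 1/2 = 1
(φ -> φ) <-> φ = 1 <-> 1/2 = 1/2
ψ && φ = 1/2 && 1/2 = 1/2
((φ -> φ) <-> φ) <-> (ψ && φ) = 1/2 <-> 1/2 = 1
!(!ψ && ψ) <-> (((φ -> φ) <-> φ) <-> (ψ && φ)) = 1/2 <-> 1 = 1/2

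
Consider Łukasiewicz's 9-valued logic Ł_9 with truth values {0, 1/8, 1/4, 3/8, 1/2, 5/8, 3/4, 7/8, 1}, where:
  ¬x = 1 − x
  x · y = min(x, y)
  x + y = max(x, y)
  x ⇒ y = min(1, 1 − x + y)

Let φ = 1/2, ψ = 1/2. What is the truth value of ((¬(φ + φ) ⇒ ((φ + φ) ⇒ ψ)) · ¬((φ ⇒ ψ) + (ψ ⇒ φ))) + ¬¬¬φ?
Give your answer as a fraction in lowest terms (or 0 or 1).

1/2

φ + φ = 1/2 + 1/2 = 1/2
¬(φ + φ) = ¬1/2 = 1/2
φ + φ = 1/2 + 1/2 = 1/2
(φ + φ) ⇒ ψ = 1/2 ⇒ 1/2 = 1
¬(φ + φ) ⇒ ((φ + φ) ⇒ ψ) = 1/2 ⇒ 1 = 1
φ ⇒ ψ = 1/2 ⇒ 1/2 = 1
ψ ⇒ φ = 1/2 ⇒ 1/2 = 1
(φ ⇒ ψ) + (ψ ⇒ φ) = 1 + 1 = 1
¬((φ ⇒ ψ) + (ψ ⇒ φ)) = ¬1 = 0
(¬(φ + φ) ⇒ ((φ + φ) ⇒ ψ)) · ¬((φ ⇒ ψ) + (ψ ⇒ φ)) = 1 · 0 = 0
¬φ = ¬1/2 = 1/2
¬¬φ = ¬1/2 = 1/2
¬¬¬φ = ¬1/2 = 1/2
((¬(φ + φ) ⇒ ((φ + φ) ⇒ ψ)) · ¬((φ ⇒ ψ) + (ψ ⇒ φ))) + ¬¬¬φ = 0 + 1/2 = 1/2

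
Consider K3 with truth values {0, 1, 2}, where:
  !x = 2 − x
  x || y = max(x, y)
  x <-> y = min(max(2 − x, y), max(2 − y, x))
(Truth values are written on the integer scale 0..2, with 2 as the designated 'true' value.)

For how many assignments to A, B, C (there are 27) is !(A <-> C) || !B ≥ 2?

value 2: 13 assignments (counts)
value 1: 12 assignments
value 0: 2 assignments
So 13 of the 27 assignments meet the threshold.

13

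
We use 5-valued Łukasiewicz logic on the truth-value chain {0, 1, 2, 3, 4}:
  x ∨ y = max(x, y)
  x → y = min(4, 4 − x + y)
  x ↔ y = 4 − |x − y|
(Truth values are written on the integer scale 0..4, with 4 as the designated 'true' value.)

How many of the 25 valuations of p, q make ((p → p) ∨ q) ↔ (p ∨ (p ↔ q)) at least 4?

value 4: 9 assignments (counts)
value 3: 9 assignments
value 2: 4 assignments
value 1: 2 assignments
value 0: 1 assignment
So 9 of the 25 assignments meet the threshold.

9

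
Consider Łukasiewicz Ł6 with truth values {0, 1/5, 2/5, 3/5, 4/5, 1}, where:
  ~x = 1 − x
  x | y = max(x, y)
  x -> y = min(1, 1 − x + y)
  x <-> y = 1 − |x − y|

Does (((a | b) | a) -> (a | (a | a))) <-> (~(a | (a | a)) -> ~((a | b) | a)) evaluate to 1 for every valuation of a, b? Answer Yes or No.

At a = 1, b = 2/5, for instance:
a | b = 1 | 2/5 = 1
(a | b) | a = 1 | 1 = 1
a | a = 1 | 1 = 1
a | (a | a) = 1 | 1 = 1
((a | b) | a) -> (a | (a | a)) = 1 -> 1 = 1
~(a | (a | a)) = ~1 = 0
~((a | b) | a) = ~1 = 0
~(a | (a | a)) -> ~((a | b) | a) = 0 -> 0 = 1
(((a | b) | a) -> (a | (a | a))) <-> (~(a | (a | a)) -> ~((a | b) | a)) = 1 <-> 1 = 1
and checking the remaining 35 assignments likewise gives ≥ 1 in every case.

Yes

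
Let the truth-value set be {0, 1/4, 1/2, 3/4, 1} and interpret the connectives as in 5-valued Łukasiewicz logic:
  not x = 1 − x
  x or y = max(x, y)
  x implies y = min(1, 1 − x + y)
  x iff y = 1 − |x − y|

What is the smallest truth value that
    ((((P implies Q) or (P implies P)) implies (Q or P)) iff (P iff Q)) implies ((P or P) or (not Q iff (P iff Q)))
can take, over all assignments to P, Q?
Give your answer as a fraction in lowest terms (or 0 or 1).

1/2

Take P = 1/2, Q = 0:
P implies Q = 1/2 implies 0 = 1/2
P implies P = 1/2 implies 1/2 = 1
(P implies Q) or (P implies P) = 1/2 or 1 = 1
Q or P = 0 or 1/2 = 1/2
((P implies Q) or (P implies P)) implies (Q or P) = 1 implies 1/2 = 1/2
P iff Q = 1/2 iff 0 = 1/2
(((P implies Q) or (P implies P)) implies (Q or P)) iff (P iff Q) = 1/2 iff 1/2 = 1
P or P = 1/2 or 1/2 = 1/2
not Q = not 0 = 1
P iff Q = 1/2 iff 0 = 1/2
not Q iff (P iff Q) = 1 iff 1/2 = 1/2
(P or P) or (not Q iff (P iff Q)) = 1/2 or 1/2 = 1/2
((((P implies Q) or (P implies P)) implies (Q or P)) iff (P iff Q)) implies ((P or P) or (not Q iff (P iff Q))) = 1 implies 1/2 = 1/2
No assignment yields a value below 1/2, so this is the minimum.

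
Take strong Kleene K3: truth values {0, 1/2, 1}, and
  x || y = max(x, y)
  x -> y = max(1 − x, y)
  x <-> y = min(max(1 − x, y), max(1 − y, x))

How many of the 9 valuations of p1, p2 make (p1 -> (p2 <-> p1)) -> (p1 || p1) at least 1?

3

p1 = 0, p2 = 0 ↦ 0  <
p1 = 0, p2 = 1/2 ↦ 0  <
p1 = 0, p2 = 1 ↦ 0  <
p1 = 1/2, p2 = 0 ↦ 1/2  <
p1 = 1/2, p2 = 1/2 ↦ 1/2  <
p1 = 1/2, p2 = 1 ↦ 1/2  <
p1 = 1, p2 = 0 ↦ 1  ≥
p1 = 1, p2 = 1/2 ↦ 1  ≥
p1 = 1, p2 = 1 ↦ 1  ≥
So 3 of the 9 assignments meet the threshold.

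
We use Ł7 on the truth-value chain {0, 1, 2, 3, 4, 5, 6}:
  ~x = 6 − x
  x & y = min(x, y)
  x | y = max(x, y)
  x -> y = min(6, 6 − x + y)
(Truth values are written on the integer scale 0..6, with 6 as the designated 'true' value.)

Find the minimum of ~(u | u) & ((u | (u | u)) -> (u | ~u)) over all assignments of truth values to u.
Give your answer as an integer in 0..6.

Take u = 6:
u | u = 6 | 6 = 6
~(u | u) = ~6 = 0
u | u = 6 | 6 = 6
u | (u | u) = 6 | 6 = 6
~u = ~6 = 0
u | ~u = 6 | 0 = 6
(u | (u | u)) -> (u | ~u) = 6 -> 6 = 6
~(u | u) & ((u | (u | u)) -> (u | ~u)) = 0 & 6 = 0
No assignment yields a value below 0, so this is the minimum.

0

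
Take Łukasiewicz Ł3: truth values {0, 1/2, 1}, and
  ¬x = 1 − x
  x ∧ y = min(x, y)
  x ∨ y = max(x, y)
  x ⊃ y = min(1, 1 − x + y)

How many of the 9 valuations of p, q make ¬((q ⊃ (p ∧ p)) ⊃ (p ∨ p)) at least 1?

1

p = 0, q = 0 ↦ 1  ≥
p = 0, q = 1/2 ↦ 1/2  <
p = 0, q = 1 ↦ 0  <
p = 1/2, q = 0 ↦ 1/2  <
p = 1/2, q = 1/2 ↦ 1/2  <
p = 1/2, q = 1 ↦ 0  <
p = 1, q = 0 ↦ 0  <
p = 1, q = 1/2 ↦ 0  <
p = 1, q = 1 ↦ 0  <
So 1 of the 9 assignments meets the threshold.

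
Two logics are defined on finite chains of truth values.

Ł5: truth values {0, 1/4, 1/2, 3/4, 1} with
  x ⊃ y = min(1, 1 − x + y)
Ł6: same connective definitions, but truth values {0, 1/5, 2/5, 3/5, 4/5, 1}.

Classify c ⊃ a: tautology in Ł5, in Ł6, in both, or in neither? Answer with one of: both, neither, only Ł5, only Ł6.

In Ł5: at a = 0, c = 1/4 the value is 3/4 — not a tautology.
In Ł6: at a = 0, c = 1/5 the value is 4/5 — not a tautology.

neither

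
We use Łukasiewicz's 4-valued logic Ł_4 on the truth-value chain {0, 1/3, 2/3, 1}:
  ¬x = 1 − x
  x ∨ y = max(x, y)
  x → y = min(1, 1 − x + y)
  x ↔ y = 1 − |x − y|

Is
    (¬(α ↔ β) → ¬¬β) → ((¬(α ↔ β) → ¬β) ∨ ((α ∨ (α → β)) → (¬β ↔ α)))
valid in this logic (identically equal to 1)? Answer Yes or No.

No

Counterexample: take α = 0, β = 2/3.
α ↔ β = 0 ↔ 2/3 = 1/3
¬(α ↔ β) = ¬1/3 = 2/3
¬β = ¬2/3 = 1/3
¬¬β = ¬1/3 = 2/3
¬(α ↔ β) → ¬¬β = 2/3 → 2/3 = 1
α ↔ β = 0 ↔ 2/3 = 1/3
¬(α ↔ β) = ¬1/3 = 2/3
¬β = ¬2/3 = 1/3
¬(α ↔ β) → ¬β = 2/3 → 1/3 = 2/3
α → β = 0 → 2/3 = 1
α ∨ (α → β) = 0 ∨ 1 = 1
¬β = ¬2/3 = 1/3
¬β ↔ α = 1/3 ↔ 0 = 2/3
(α ∨ (α → β)) → (¬β ↔ α) = 1 → 2/3 = 2/3
(¬(α ↔ β) → ¬β) ∨ ((α ∨ (α → β)) → (¬β ↔ α)) = 2/3 ∨ 2/3 = 2/3
(¬(α ↔ β) → ¬¬β) → ((¬(α ↔ β) → ¬β) ∨ ((α ∨ (α → β)) → (¬β ↔ α))) = 1 → 2/3 = 2/3
This gives 2/3 ≠ 1.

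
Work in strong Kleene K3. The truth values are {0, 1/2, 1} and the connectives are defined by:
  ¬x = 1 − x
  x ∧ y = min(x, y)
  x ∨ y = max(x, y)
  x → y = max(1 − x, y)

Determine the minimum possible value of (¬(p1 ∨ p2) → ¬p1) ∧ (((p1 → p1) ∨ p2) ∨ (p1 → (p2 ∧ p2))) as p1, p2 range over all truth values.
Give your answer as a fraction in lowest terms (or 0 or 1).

Take p1 = 1/2, p2 = 0:
p1 ∨ p2 = 1/2 ∨ 0 = 1/2
¬(p1 ∨ p2) = ¬1/2 = 1/2
¬p1 = ¬1/2 = 1/2
¬(p1 ∨ p2) → ¬p1 = 1/2 → 1/2 = 1/2
p1 → p1 = 1/2 → 1/2 = 1/2
(p1 → p1) ∨ p2 = 1/2 ∨ 0 = 1/2
p2 ∧ p2 = 0 ∧ 0 = 0
p1 → (p2 ∧ p2) = 1/2 → 0 = 1/2
((p1 → p1) ∨ p2) ∨ (p1 → (p2 ∧ p2)) = 1/2 ∨ 1/2 = 1/2
(¬(p1 ∨ p2) → ¬p1) ∧ (((p1 → p1) ∨ p2) ∨ (p1 → (p2 ∧ p2))) = 1/2 ∧ 1/2 = 1/2
No assignment yields a value below 1/2, so this is the minimum.

1/2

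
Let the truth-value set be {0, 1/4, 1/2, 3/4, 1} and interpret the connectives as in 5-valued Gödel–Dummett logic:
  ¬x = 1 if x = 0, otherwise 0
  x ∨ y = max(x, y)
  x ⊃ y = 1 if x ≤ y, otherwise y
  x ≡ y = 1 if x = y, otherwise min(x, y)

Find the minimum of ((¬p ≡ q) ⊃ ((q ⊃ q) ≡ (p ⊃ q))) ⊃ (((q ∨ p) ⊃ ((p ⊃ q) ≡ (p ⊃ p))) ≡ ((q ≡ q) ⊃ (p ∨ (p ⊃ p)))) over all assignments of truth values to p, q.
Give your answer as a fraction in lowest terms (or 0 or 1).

1/4

Take p = 1/2, q = 1/4:
¬p = ¬1/2 = 0
¬p ≡ q = 0 ≡ 1/4 = 0
q ⊃ q = 1/4 ⊃ 1/4 = 1
p ⊃ q = 1/2 ⊃ 1/4 = 1/4
(q ⊃ q) ≡ (p ⊃ q) = 1 ≡ 1/4 = 1/4
(¬p ≡ q) ⊃ ((q ⊃ q) ≡ (p ⊃ q)) = 0 ⊃ 1/4 = 1
q ∨ p = 1/4 ∨ 1/2 = 1/2
p ⊃ q = 1/2 ⊃ 1/4 = 1/4
p ⊃ p = 1/2 ⊃ 1/2 = 1
(p ⊃ q) ≡ (p ⊃ p) = 1/4 ≡ 1 = 1/4
(q ∨ p) ⊃ ((p ⊃ q) ≡ (p ⊃ p)) = 1/2 ⊃ 1/4 = 1/4
q ≡ q = 1/4 ≡ 1/4 = 1
p ⊃ p = 1/2 ⊃ 1/2 = 1
p ∨ (p ⊃ p) = 1/2 ∨ 1 = 1
(q ≡ q) ⊃ (p ∨ (p ⊃ p)) = 1 ⊃ 1 = 1
((q ∨ p) ⊃ ((p ⊃ q) ≡ (p ⊃ p))) ≡ ((q ≡ q) ⊃ (p ∨ (p ⊃ p))) = 1/4 ≡ 1 = 1/4
((¬p ≡ q) ⊃ ((q ⊃ q) ≡ (p ⊃ q))) ⊃ (((q ∨ p) ⊃ ((p ⊃ q) ≡ (p ⊃ p))) ≡ ((q ≡ q) ⊃ (p ∨ (p ⊃ p)))) = 1 ⊃ 1/4 = 1/4
No assignment yields a value below 1/4, so this is the minimum.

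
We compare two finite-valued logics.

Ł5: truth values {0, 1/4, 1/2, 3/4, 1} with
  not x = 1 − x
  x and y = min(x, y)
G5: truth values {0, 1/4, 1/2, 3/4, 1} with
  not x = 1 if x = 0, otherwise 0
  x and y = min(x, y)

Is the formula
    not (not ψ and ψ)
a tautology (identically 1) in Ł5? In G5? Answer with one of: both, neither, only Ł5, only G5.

In Ł5: at ψ = 1/4 the value is 3/4 — not a tautology.
In G5: every assignment gives 1 — tautology.

only G5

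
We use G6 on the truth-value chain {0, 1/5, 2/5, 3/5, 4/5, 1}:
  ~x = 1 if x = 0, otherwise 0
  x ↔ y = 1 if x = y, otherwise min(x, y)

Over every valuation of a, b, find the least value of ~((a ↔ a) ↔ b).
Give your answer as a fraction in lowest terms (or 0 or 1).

0

Take a = 0, b = 1/5:
a ↔ a = 0 ↔ 0 = 1
(a ↔ a) ↔ b = 1 ↔ 1/5 = 1/5
~((a ↔ a) ↔ b) = ~1/5 = 0
No assignment yields a value below 0, so this is the minimum.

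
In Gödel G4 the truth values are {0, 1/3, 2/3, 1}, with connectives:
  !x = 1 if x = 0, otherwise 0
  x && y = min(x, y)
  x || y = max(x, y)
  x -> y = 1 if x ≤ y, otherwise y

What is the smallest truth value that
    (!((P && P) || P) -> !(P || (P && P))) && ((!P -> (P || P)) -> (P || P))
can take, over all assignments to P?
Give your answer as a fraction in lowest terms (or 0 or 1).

1/3

Take P = 1/3:
P && P = 1/3 && 1/3 = 1/3
(P && P) || P = 1/3 || 1/3 = 1/3
!((P && P) || P) = !1/3 = 0
P && P = 1/3 && 1/3 = 1/3
P || (P && P) = 1/3 || 1/3 = 1/3
!(P || (P && P)) = !1/3 = 0
!((P && P) || P) -> !(P || (P && P)) = 0 -> 0 = 1
!P = !1/3 = 0
P || P = 1/3 || 1/3 = 1/3
!P -> (P || P) = 0 -> 1/3 = 1
P || P = 1/3 || 1/3 = 1/3
(!P -> (P || P)) -> (P || P) = 1 -> 1/3 = 1/3
(!((P && P) || P) -> !(P || (P && P))) && ((!P -> (P || P)) -> (P || P)) = 1 && 1/3 = 1/3
No assignment yields a value below 1/3, so this is the minimum.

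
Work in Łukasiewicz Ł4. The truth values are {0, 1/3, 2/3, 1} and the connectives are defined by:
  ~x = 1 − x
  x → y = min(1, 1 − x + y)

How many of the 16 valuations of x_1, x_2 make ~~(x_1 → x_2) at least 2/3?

13

x_1 = 0, x_2 = 0 ↦ 1  ≥
x_1 = 0, x_2 = 1/3 ↦ 1  ≥
x_1 = 0, x_2 = 2/3 ↦ 1  ≥
x_1 = 0, x_2 = 1 ↦ 1  ≥
x_1 = 1/3, x_2 = 0 ↦ 2/3  ≥
x_1 = 1/3, x_2 = 1/3 ↦ 1  ≥
x_1 = 1/3, x_2 = 2/3 ↦ 1  ≥
x_1 = 1/3, x_2 = 1 ↦ 1  ≥
x_1 = 2/3, x_2 = 0 ↦ 1/3  <
x_1 = 2/3, x_2 = 1/3 ↦ 2/3  ≥
x_1 = 2/3, x_2 = 2/3 ↦ 1  ≥
x_1 = 2/3, x_2 = 1 ↦ 1  ≥
x_1 = 1, x_2 = 0 ↦ 0  <
x_1 = 1, x_2 = 1/3 ↦ 1/3  <
x_1 = 1, x_2 = 2/3 ↦ 2/3  ≥
x_1 = 1, x_2 = 1 ↦ 1  ≥
So 13 of the 16 assignments meet the threshold.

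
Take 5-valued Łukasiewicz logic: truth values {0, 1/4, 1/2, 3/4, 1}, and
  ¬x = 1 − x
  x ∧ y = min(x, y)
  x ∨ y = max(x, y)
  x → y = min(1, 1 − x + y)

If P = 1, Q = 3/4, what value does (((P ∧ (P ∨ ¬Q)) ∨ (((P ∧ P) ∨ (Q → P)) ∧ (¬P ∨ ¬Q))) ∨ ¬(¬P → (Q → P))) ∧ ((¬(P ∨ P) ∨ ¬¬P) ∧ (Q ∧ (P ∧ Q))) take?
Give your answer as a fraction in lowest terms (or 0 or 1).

3/4

¬Q = ¬3/4 = 1/4
P ∨ ¬Q = 1 ∨ 1/4 = 1
P ∧ (P ∨ ¬Q) = 1 ∧ 1 = 1
P ∧ P = 1 ∧ 1 = 1
Q → P = 3/4 → 1 = 1
(P ∧ P) ∨ (Q → P) = 1 ∨ 1 = 1
¬P = ¬1 = 0
¬Q = ¬3/4 = 1/4
¬P ∨ ¬Q = 0 ∨ 1/4 = 1/4
((P ∧ P) ∨ (Q → P)) ∧ (¬P ∨ ¬Q) = 1 ∧ 1/4 = 1/4
(P ∧ (P ∨ ¬Q)) ∨ (((P ∧ P) ∨ (Q → P)) ∧ (¬P ∨ ¬Q)) = 1 ∨ 1/4 = 1
¬P = ¬1 = 0
Q → P = 3/4 → 1 = 1
¬P → (Q → P) = 0 → 1 = 1
¬(¬P → (Q → P)) = ¬1 = 0
((P ∧ (P ∨ ¬Q)) ∨ (((P ∧ P) ∨ (Q → P)) ∧ (¬P ∨ ¬Q))) ∨ ¬(¬P → (Q → P)) = 1 ∨ 0 = 1
P ∨ P = 1 ∨ 1 = 1
¬(P ∨ P) = ¬1 = 0
¬P = ¬1 = 0
¬¬P = ¬0 = 1
¬(P ∨ P) ∨ ¬¬P = 0 ∨ 1 = 1
P ∧ Q = 1 ∧ 3/4 = 3/4
Q ∧ (P ∧ Q) = 3/4 ∧ 3/4 = 3/4
(¬(P ∨ P) ∨ ¬¬P) ∧ (Q ∧ (P ∧ Q)) = 1 ∧ 3/4 = 3/4
(((P ∧ (P ∨ ¬Q)) ∨ (((P ∧ P) ∨ (Q → P)) ∧ (¬P ∨ ¬Q))) ∨ ¬(¬P → (Q → P))) ∧ ((¬(P ∨ P) ∨ ¬¬P) ∧ (Q ∧ (P ∧ Q))) = 1 ∧ 3/4 = 3/4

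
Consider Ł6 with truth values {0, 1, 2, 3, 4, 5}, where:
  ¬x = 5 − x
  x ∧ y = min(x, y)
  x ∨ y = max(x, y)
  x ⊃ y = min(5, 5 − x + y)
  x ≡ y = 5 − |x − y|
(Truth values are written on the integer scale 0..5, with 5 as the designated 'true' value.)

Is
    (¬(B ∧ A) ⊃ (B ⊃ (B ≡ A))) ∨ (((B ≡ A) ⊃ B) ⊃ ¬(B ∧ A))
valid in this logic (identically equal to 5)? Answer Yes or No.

Counterexample: take A = 1, B = 4.
B ∧ A = 4 ∧ 1 = 1
¬(B ∧ A) = ¬1 = 4
B ≡ A = 4 ≡ 1 = 2
B ⊃ (B ≡ A) = 4 ⊃ 2 = 3
¬(B ∧ A) ⊃ (B ⊃ (B ≡ A)) = 4 ⊃ 3 = 4
B ≡ A = 4 ≡ 1 = 2
(B ≡ A) ⊃ B = 2 ⊃ 4 = 5
B ∧ A = 4 ∧ 1 = 1
¬(B ∧ A) = ¬1 = 4
((B ≡ A) ⊃ B) ⊃ ¬(B ∧ A) = 5 ⊃ 4 = 4
(¬(B ∧ A) ⊃ (B ⊃ (B ≡ A))) ∨ (((B ≡ A) ⊃ B) ⊃ ¬(B ∧ A)) = 4 ∨ 4 = 4
This gives 4 ≠ 5.

No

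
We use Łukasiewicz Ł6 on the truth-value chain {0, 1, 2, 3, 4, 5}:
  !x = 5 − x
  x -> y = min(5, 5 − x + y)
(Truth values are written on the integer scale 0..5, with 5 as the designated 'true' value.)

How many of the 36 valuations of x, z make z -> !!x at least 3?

value 5: 21 assignments (counts)
value 4: 5 assignments (counts)
value 3: 4 assignments (counts)
value 2: 3 assignments
value 1: 2 assignments
value 0: 1 assignment
So 30 of the 36 assignments meet the threshold.

30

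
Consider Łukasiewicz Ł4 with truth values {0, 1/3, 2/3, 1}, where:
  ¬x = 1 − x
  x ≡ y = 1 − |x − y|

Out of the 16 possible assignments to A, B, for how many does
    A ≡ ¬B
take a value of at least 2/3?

A = 0, B = 0 ↦ 0  <
A = 0, B = 1/3 ↦ 1/3  <
A = 0, B = 2/3 ↦ 2/3  ≥
A = 0, B = 1 ↦ 1  ≥
A = 1/3, B = 0 ↦ 1/3  <
A = 1/3, B = 1/3 ↦ 2/3  ≥
A = 1/3, B = 2/3 ↦ 1  ≥
A = 1/3, B = 1 ↦ 2/3  ≥
A = 2/3, B = 0 ↦ 2/3  ≥
A = 2/3, B = 1/3 ↦ 1  ≥
A = 2/3, B = 2/3 ↦ 2/3  ≥
A = 2/3, B = 1 ↦ 1/3  <
A = 1, B = 0 ↦ 1  ≥
A = 1, B = 1/3 ↦ 2/3  ≥
A = 1, B = 2/3 ↦ 1/3  <
A = 1, B = 1 ↦ 0  <
So 10 of the 16 assignments meet the threshold.

10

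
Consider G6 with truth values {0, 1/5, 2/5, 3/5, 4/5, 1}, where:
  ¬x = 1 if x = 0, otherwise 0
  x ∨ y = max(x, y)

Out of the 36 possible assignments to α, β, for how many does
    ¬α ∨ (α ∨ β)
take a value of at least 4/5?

value 1: 16 assignments (counts)
value 4/5: 8 assignments (counts)
value 3/5: 6 assignments
value 2/5: 4 assignments
value 1/5: 2 assignments
So 24 of the 36 assignments meet the threshold.

24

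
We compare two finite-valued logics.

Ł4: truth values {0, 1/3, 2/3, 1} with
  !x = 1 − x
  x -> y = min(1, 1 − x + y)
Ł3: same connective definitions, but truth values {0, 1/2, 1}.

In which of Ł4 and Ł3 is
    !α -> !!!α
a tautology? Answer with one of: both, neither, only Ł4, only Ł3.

In Ł4: every assignment gives 1 — tautology.
In Ł3: every assignment gives 1 — tautology.

both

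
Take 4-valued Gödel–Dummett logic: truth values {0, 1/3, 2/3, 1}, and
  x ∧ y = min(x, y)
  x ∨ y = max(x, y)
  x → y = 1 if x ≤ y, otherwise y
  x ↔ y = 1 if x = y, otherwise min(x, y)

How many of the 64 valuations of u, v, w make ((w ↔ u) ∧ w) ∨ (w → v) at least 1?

43

value 1: 43 assignments (counts)
value 2/3: 9 assignments
value 1/3: 9 assignments
value 0: 3 assignments
So 43 of the 64 assignments meet the threshold.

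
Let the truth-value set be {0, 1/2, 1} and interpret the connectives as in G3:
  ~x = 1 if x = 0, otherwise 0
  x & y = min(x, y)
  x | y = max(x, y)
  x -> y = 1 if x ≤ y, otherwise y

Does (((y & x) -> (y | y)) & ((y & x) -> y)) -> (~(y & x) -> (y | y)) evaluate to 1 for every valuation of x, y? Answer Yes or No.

No

Counterexample: take x = 0, y = 0.
y & x = 0 & 0 = 0
y | y = 0 | 0 = 0
(y & x) -> (y | y) = 0 -> 0 = 1
y & x = 0 & 0 = 0
(y & x) -> y = 0 -> 0 = 1
((y & x) -> (y | y)) & ((y & x) -> y) = 1 & 1 = 1
y & x = 0 & 0 = 0
~(y & x) = ~0 = 1
y | y = 0 | 0 = 0
~(y & x) -> (y | y) = 1 -> 0 = 0
(((y & x) -> (y | y)) & ((y & x) -> y)) -> (~(y & x) -> (y | y)) = 1 -> 0 = 0
This gives 0 ≠ 1.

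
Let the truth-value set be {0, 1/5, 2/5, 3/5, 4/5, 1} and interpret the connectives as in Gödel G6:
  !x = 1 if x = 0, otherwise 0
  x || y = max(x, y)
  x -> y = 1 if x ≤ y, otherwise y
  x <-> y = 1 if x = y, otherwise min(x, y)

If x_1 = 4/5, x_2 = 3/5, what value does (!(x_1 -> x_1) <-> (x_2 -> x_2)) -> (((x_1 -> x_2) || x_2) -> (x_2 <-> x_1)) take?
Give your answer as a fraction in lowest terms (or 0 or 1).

x_1 -> x_1 = 4/5 -> 4/5 = 1
!(x_1 -> x_1) = !1 = 0
x_2 -> x_2 = 3/5 -> 3/5 = 1
!(x_1 -> x_1) <-> (x_2 -> x_2) = 0 <-> 1 = 0
x_1 -> x_2 = 4/5 -> 3/5 = 3/5
(x_1 -> x_2) || x_2 = 3/5 || 3/5 = 3/5
x_2 <-> x_1 = 3/5 <-> 4/5 = 3/5
((x_1 -> x_2) || x_2) -> (x_2 <-> x_1) = 3/5 -> 3/5 = 1
(!(x_1 -> x_1) <-> (x_2 -> x_2)) -> (((x_1 -> x_2) || x_2) -> (x_2 <-> x_1)) = 0 -> 1 = 1

1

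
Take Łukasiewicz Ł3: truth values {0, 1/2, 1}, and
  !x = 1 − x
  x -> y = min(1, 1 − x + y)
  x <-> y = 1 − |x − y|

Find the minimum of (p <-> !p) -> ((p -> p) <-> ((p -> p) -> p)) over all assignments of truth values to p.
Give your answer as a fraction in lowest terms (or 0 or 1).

1/2

Take p = 1/2:
!p = !1/2 = 1/2
p <-> !p = 1/2 <-> 1/2 = 1
p -> p = 1/2 -> 1/2 = 1
p -> p = 1/2 -> 1/2 = 1
(p -> p) -> p = 1 -> 1/2 = 1/2
(p -> p) <-> ((p -> p) -> p) = 1 <-> 1/2 = 1/2
(p <-> !p) -> ((p -> p) <-> ((p -> p) -> p)) = 1 -> 1/2 = 1/2
No assignment yields a value below 1/2, so this is the minimum.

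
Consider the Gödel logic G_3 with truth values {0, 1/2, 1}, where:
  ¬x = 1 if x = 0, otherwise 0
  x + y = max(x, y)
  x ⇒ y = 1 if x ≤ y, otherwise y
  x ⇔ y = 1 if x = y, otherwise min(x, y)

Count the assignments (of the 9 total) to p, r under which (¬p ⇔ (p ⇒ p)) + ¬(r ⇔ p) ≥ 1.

p = 0, r = 0 ↦ 1  ≥
p = 0, r = 1/2 ↦ 1  ≥
p = 0, r = 1 ↦ 1  ≥
p = 1/2, r = 0 ↦ 1  ≥
p = 1/2, r = 1/2 ↦ 0  <
p = 1/2, r = 1 ↦ 0  <
p = 1, r = 0 ↦ 1  ≥
p = 1, r = 1/2 ↦ 0  <
p = 1, r = 1 ↦ 0  <
So 5 of the 9 assignments meet the threshold.

5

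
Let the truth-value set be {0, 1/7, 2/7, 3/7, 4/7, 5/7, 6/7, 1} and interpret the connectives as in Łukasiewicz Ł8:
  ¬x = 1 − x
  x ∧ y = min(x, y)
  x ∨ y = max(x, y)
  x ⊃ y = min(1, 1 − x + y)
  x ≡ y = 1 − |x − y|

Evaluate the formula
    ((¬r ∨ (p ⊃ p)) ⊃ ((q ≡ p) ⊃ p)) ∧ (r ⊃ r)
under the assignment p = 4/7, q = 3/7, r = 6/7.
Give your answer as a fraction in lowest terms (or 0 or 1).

5/7

¬r = ¬6/7 = 1/7
p ⊃ p = 4/7 ⊃ 4/7 = 1
¬r ∨ (p ⊃ p) = 1/7 ∨ 1 = 1
q ≡ p = 3/7 ≡ 4/7 = 6/7
(q ≡ p) ⊃ p = 6/7 ⊃ 4/7 = 5/7
(¬r ∨ (p ⊃ p)) ⊃ ((q ≡ p) ⊃ p) = 1 ⊃ 5/7 = 5/7
r ⊃ r = 6/7 ⊃ 6/7 = 1
((¬r ∨ (p ⊃ p)) ⊃ ((q ≡ p) ⊃ p)) ∧ (r ⊃ r) = 5/7 ∧ 1 = 5/7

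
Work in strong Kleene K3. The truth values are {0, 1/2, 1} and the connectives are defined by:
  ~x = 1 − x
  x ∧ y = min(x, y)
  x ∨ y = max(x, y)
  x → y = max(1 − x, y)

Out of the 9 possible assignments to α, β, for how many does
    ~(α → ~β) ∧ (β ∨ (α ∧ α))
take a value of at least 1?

α = 0, β = 0 ↦ 0  <
α = 0, β = 1/2 ↦ 0  <
α = 0, β = 1 ↦ 0  <
α = 1/2, β = 0 ↦ 0  <
α = 1/2, β = 1/2 ↦ 1/2  <
α = 1/2, β = 1 ↦ 1/2  <
α = 1, β = 0 ↦ 0  <
α = 1, β = 1/2 ↦ 1/2  <
α = 1, β = 1 ↦ 1  ≥
So 1 of the 9 assignments meets the threshold.

1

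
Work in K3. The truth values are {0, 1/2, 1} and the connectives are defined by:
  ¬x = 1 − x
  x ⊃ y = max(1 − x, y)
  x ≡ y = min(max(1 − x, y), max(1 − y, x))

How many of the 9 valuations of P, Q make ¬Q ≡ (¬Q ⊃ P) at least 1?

1

P = 0, Q = 0 ↦ 0  <
P = 0, Q = 1/2 ↦ 1/2  <
P = 0, Q = 1 ↦ 0  <
P = 1/2, Q = 0 ↦ 1/2  <
P = 1/2, Q = 1/2 ↦ 1/2  <
P = 1/2, Q = 1 ↦ 0  <
P = 1, Q = 0 ↦ 1  ≥
P = 1, Q = 1/2 ↦ 1/2  <
P = 1, Q = 1 ↦ 0  <
So 1 of the 9 assignments meets the threshold.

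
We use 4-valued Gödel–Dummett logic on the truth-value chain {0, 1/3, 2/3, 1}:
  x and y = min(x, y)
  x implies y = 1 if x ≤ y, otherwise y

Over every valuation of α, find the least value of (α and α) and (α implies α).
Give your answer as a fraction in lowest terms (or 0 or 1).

Take α = 0:
α and α = 0 and 0 = 0
α implies α = 0 implies 0 = 1
(α and α) and (α implies α) = 0 and 1 = 0
No assignment yields a value below 0, so this is the minimum.

0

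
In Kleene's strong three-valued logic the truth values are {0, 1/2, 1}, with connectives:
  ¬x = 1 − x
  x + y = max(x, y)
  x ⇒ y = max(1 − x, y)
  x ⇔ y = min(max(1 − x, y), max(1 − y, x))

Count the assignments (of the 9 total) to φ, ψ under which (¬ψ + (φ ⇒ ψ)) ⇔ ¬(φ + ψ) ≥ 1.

φ = 0, ψ = 0 ↦ 1  ≥
φ = 0, ψ = 1/2 ↦ 1/2  <
φ = 0, ψ = 1 ↦ 0  <
φ = 1/2, ψ = 0 ↦ 1/2  <
φ = 1/2, ψ = 1/2 ↦ 1/2  <
φ = 1/2, ψ = 1 ↦ 0  <
φ = 1, ψ = 0 ↦ 0  <
φ = 1, ψ = 1/2 ↦ 1/2  <
φ = 1, ψ = 1 ↦ 0  <
So 1 of the 9 assignments meets the threshold.

1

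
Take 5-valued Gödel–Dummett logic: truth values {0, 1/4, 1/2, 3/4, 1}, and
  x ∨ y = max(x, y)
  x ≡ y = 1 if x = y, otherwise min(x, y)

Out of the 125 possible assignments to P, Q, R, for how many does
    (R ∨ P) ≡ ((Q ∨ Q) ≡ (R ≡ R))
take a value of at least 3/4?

41

value 1: 25 assignments (counts)
value 3/4: 16 assignments (counts)
value 1/2: 26 assignments
value 1/4: 30 assignments
value 0: 28 assignments
So 41 of the 125 assignments meet the threshold.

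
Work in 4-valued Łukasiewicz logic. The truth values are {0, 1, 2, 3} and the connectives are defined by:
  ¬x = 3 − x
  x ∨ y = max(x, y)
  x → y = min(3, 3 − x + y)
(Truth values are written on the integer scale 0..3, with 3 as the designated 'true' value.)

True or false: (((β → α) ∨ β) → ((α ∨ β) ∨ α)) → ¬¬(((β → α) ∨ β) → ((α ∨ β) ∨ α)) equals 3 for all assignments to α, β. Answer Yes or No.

Yes

α = 0, β = 0 ↦ 3
α = 0, β = 1 ↦ 3
α = 0, β = 2 ↦ 3
α = 0, β = 3 ↦ 3
α = 1, β = 0 ↦ 3
α = 1, β = 1 ↦ 3
α = 1, β = 2 ↦ 3
α = 1, β = 3 ↦ 3
α = 2, β = 0 ↦ 3
α = 2, β = 1 ↦ 3
α = 2, β = 2 ↦ 3
α = 2, β = 3 ↦ 3
α = 3, β = 0 ↦ 3
α = 3, β = 1 ↦ 3
α = 3, β = 2 ↦ 3
α = 3, β = 3 ↦ 3
Every assignment gives a value ≥ 3.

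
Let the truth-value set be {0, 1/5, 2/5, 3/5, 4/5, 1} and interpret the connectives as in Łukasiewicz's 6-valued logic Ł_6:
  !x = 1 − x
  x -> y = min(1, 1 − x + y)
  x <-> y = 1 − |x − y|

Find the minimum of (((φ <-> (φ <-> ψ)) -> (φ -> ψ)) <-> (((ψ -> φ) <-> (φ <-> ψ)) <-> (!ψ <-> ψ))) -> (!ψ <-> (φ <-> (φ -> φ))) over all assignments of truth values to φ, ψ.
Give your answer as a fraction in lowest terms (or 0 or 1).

3/5

Take φ = 0, ψ = 2/5:
φ <-> ψ = 0 <-> 2/5 = 3/5
φ <-> (φ <-> ψ) = 0 <-> 3/5 = 2/5
φ -> ψ = 0 -> 2/5 = 1
(φ <-> (φ <-> ψ)) -> (φ -> ψ) = 2/5 -> 1 = 1
ψ -> φ = 2/5 -> 0 = 3/5
φ <-> ψ = 0 <-> 2/5 = 3/5
(ψ -> φ) <-> (φ <-> ψ) = 3/5 <-> 3/5 = 1
!ψ = !2/5 = 3/5
!ψ <-> ψ = 3/5 <-> 2/5 = 4/5
((ψ -> φ) <-> (φ <-> ψ)) <-> (!ψ <-> ψ) = 1 <-> 4/5 = 4/5
((φ <-> (φ <-> ψ)) -> (φ -> ψ)) <-> (((ψ -> φ) <-> (φ <-> ψ)) <-> (!ψ <-> ψ)) = 1 <-> 4/5 = 4/5
!ψ = !2/5 = 3/5
φ -> φ = 0 -> 0 = 1
φ <-> (φ -> φ) = 0 <-> 1 = 0
!ψ <-> (φ <-> (φ -> φ)) = 3/5 <-> 0 = 2/5
(((φ <-> (φ <-> ψ)) -> (φ -> ψ)) <-> (((ψ -> φ) <-> (φ <-> ψ)) <-> (!ψ <-> ψ))) -> (!ψ <-> (φ <-> (φ -> φ))) = 4/5 -> 2/5 = 3/5
No assignment yields a value below 3/5, so this is the minimum.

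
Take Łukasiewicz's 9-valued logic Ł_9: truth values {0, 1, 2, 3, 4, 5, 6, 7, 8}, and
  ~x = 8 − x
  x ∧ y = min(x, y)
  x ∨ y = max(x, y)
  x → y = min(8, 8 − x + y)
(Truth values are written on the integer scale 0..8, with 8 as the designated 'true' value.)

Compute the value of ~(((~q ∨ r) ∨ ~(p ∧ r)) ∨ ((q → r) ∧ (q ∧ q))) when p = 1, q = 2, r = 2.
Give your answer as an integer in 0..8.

1

~q = ~2 = 6
~q ∨ r = 6 ∨ 2 = 6
p ∧ r = 1 ∧ 2 = 1
~(p ∧ r) = ~1 = 7
(~q ∨ r) ∨ ~(p ∧ r) = 6 ∨ 7 = 7
q → r = 2 → 2 = 8
q ∧ q = 2 ∧ 2 = 2
(q → r) ∧ (q ∧ q) = 8 ∧ 2 = 2
((~q ∨ r) ∨ ~(p ∧ r)) ∨ ((q → r) ∧ (q ∧ q)) = 7 ∨ 2 = 7
~(((~q ∨ r) ∨ ~(p ∧ r)) ∨ ((q → r) ∧ (q ∧ q))) = ~7 = 1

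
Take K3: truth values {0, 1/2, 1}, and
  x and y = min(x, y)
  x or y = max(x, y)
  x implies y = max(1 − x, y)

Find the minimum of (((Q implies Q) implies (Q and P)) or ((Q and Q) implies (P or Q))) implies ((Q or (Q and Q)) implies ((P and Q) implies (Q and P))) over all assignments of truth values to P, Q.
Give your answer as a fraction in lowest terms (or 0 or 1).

Take P = 1/2, Q = 1/2:
Q implies Q = 1/2 implies 1/2 = 1/2
Q and P = 1/2 and 1/2 = 1/2
(Q implies Q) implies (Q and P) = 1/2 implies 1/2 = 1/2
Q and Q = 1/2 and 1/2 = 1/2
P or Q = 1/2 or 1/2 = 1/2
(Q and Q) implies (P or Q) = 1/2 implies 1/2 = 1/2
((Q implies Q) implies (Q and P)) or ((Q and Q) implies (P or Q)) = 1/2 or 1/2 = 1/2
Q and Q = 1/2 and 1/2 = 1/2
Q or (Q and Q) = 1/2 or 1/2 = 1/2
P and Q = 1/2 and 1/2 = 1/2
Q and P = 1/2 and 1/2 = 1/2
(P and Q) implies (Q and P) = 1/2 implies 1/2 = 1/2
(Q or (Q and Q)) implies ((P and Q) implies (Q and P)) = 1/2 implies 1/2 = 1/2
(((Q implies Q) implies (Q and P)) or ((Q and Q) implies (P or Q))) implies ((Q or (Q and Q)) implies ((P and Q) implies (Q and P))) = 1/2 implies 1/2 = 1/2
No assignment yields a value below 1/2, so this is the minimum.

1/2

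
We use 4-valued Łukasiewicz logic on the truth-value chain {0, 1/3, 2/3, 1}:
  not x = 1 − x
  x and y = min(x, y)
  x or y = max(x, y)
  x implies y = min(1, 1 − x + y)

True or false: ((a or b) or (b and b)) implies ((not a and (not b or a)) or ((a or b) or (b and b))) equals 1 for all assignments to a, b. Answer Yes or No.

Yes

a = 0, b = 0 ↦ 1
a = 0, b = 1/3 ↦ 1
a = 0, b = 2/3 ↦ 1
a = 0, b = 1 ↦ 1
a = 1/3, b = 0 ↦ 1
a = 1/3, b = 1/3 ↦ 1
a = 1/3, b = 2/3 ↦ 1
a = 1/3, b = 1 ↦ 1
a = 2/3, b = 0 ↦ 1
a = 2/3, b = 1/3 ↦ 1
a = 2/3, b = 2/3 ↦ 1
a = 2/3, b = 1 ↦ 1
a = 1, b = 0 ↦ 1
a = 1, b = 1/3 ↦ 1
a = 1, b = 2/3 ↦ 1
a = 1, b = 1 ↦ 1
Every assignment gives a value ≥ 1.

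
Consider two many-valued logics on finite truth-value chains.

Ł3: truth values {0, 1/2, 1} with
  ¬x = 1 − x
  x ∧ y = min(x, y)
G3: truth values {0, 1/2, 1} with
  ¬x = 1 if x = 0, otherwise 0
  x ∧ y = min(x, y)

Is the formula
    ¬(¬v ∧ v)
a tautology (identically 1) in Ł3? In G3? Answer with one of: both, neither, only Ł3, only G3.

In Ł3: at v = 1/2 the value is 1/2 — not a tautology.
In G3: every assignment gives 1 — tautology.

only G3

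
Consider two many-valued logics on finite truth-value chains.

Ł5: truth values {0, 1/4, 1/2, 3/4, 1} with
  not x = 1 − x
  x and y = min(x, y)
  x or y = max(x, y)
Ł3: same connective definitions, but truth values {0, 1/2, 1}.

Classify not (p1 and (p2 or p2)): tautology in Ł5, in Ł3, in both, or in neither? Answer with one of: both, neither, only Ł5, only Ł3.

neither

In Ł5: at p1 = 1/4, p2 = 1/4 the value is 3/4 — not a tautology.
In Ł3: at p1 = 1/2, p2 = 1/2 the value is 1/2 — not a tautology.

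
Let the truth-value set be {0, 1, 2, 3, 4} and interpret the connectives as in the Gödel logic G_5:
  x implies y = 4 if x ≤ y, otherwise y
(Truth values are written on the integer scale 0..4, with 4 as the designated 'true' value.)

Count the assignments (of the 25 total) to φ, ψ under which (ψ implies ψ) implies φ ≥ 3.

10

value 4: 5 assignments (counts)
value 3: 5 assignments (counts)
value 2: 5 assignments
value 1: 5 assignments
value 0: 5 assignments
So 10 of the 25 assignments meet the threshold.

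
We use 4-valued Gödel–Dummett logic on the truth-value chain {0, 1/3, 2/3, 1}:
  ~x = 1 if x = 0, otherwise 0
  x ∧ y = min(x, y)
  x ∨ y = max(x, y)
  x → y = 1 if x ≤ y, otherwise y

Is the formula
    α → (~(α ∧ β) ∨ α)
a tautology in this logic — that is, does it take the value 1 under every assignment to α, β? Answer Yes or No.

α = 0, β = 0 ↦ 1
α = 0, β = 1/3 ↦ 1
α = 0, β = 2/3 ↦ 1
α = 0, β = 1 ↦ 1
α = 1/3, β = 0 ↦ 1
α = 1/3, β = 1/3 ↦ 1
α = 1/3, β = 2/3 ↦ 1
α = 1/3, β = 1 ↦ 1
α = 2/3, β = 0 ↦ 1
α = 2/3, β = 1/3 ↦ 1
α = 2/3, β = 2/3 ↦ 1
α = 2/3, β = 1 ↦ 1
α = 1, β = 0 ↦ 1
α = 1, β = 1/3 ↦ 1
α = 1, β = 2/3 ↦ 1
α = 1, β = 1 ↦ 1
Every assignment gives a value ≥ 1.

Yes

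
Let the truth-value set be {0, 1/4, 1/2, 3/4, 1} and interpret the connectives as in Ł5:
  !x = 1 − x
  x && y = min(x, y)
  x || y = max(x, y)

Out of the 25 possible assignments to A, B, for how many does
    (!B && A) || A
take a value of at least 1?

value 1: 5 assignments (counts)
value 3/4: 5 assignments
value 1/2: 5 assignments
value 1/4: 5 assignments
value 0: 5 assignments
So 5 of the 25 assignments meet the threshold.

5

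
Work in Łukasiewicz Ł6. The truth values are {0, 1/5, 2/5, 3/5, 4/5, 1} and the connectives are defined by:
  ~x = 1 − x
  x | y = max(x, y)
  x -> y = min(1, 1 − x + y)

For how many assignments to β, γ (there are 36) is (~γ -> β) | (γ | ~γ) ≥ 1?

26

value 1: 26 assignments (counts)
value 4/5: 7 assignments
value 3/5: 3 assignments
So 26 of the 36 assignments meet the threshold.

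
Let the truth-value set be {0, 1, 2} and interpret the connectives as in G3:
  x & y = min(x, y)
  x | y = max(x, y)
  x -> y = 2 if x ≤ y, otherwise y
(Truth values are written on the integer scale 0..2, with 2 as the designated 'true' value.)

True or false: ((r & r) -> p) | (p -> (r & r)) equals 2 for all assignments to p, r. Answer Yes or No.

p = 0, r = 0 ↦ 2
p = 0, r = 1 ↦ 2
p = 0, r = 2 ↦ 2
p = 1, r = 0 ↦ 2
p = 1, r = 1 ↦ 2
p = 1, r = 2 ↦ 2
p = 2, r = 0 ↦ 2
p = 2, r = 1 ↦ 2
p = 2, r = 2 ↦ 2
Every assignment gives a value ≥ 2.

Yes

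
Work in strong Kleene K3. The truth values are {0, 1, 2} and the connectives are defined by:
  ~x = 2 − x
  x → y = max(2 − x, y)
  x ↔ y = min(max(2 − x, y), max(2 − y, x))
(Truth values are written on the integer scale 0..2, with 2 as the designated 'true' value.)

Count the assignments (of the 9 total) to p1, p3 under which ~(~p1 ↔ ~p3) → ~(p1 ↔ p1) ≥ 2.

p1 = 0, p3 = 0 ↦ 2  ≥
p1 = 0, p3 = 1 ↦ 1  <
p1 = 0, p3 = 2 ↦ 0  <
p1 = 1, p3 = 0 ↦ 1  <
p1 = 1, p3 = 1 ↦ 1  <
p1 = 1, p3 = 2 ↦ 1  <
p1 = 2, p3 = 0 ↦ 0  <
p1 = 2, p3 = 1 ↦ 1  <
p1 = 2, p3 = 2 ↦ 2  ≥
So 2 of the 9 assignments meet the threshold.

2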